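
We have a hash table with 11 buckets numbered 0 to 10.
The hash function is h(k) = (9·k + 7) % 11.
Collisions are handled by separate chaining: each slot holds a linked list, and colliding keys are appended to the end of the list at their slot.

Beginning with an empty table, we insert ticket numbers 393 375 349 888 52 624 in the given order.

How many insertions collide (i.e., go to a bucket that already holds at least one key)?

4

393 → bucket 2
375 → bucket 5
349 → bucket 2 (collision)
888 → bucket 2 (collision)
52 → bucket 2 (collision)
624 → bucket 2 (collision)
Final buckets:
0: -
1: -
2: 393 -> 349 -> 888 -> 52 -> 624
3: -
4: -
5: 375
6: -
7: -
8: -
9: -
10: -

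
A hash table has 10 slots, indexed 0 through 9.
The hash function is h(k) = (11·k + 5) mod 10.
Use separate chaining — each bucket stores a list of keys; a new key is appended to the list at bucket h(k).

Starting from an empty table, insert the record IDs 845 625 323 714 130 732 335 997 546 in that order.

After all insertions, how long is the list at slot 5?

1

845 -> bucket 0
625 -> bucket 0 (collision)
323 -> bucket 8
714 -> bucket 9
130 -> bucket 5
732 -> bucket 7
335 -> bucket 0 (collision)
997 -> bucket 2
546 -> bucket 1
Final buckets:
0: 845 -> 625 -> 335
1: 546
2: 997
3: -
4: -
5: 130
6: -
7: 732
8: 323
9: 714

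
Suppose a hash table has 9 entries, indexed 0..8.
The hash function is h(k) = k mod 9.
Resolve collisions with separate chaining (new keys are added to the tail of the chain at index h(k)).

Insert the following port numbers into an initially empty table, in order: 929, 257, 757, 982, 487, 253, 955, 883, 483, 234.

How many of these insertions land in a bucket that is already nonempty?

5

Insert 929: h=2, bucket 2 empty → new chain.
Insert 257: h=5, bucket 5 empty → new chain.
Insert 757: h=1, bucket 1 empty → new chain.
Insert 982: h=1, bucket 1 nonempty → append to chain.
Insert 487: h=1, bucket 1 nonempty → append to chain.
Insert 253: h=1, bucket 1 nonempty → append to chain.
Insert 955: h=1, bucket 1 nonempty → append to chain.
Insert 883: h=1, bucket 1 nonempty → append to chain.
Insert 483: h=6, bucket 6 empty → new chain.
Insert 234: h=0, bucket 0 empty → new chain.
Final buckets:
0: 234
1: 757 -> 982 -> 487 -> 253 -> 955 -> 883
2: 929
3: ∅
4: ∅
5: 257
6: 483
7: ∅
8: ∅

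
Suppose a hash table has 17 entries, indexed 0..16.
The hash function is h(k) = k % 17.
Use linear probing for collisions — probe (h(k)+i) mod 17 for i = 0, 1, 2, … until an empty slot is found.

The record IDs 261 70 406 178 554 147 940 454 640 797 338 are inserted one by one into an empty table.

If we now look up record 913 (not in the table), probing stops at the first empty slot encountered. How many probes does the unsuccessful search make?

261 hashes to 6; slot 6 is free => place at 6.
70 hashes to 2; slot 2 is free => place at 2.
406 hashes to 15; slot 15 is free => place at 15.
178 hashes to 8; slot 8 is free => place at 8.
554 hashes to 10; slot 10 is free => place at 10.
147 hashes to 11; slot 11 is free => place at 11.
940 hashes to 5; slot 5 is free => place at 5.
454 hashes to 12; slot 12 is free => place at 12.
640 hashes to 11; 11,12 taken => place at 13.
797 hashes to 15; 15 taken => place at 16.
338 hashes to 15; 15,16 taken => place at 0.
Table: [338, -, 70, -, -, 940, 261, -, 178, -, 554, 147, 454, 640, -, 406, 797]
Lookup 913: h=12, probe 12,13,14 → slot 14 empty, not found.

3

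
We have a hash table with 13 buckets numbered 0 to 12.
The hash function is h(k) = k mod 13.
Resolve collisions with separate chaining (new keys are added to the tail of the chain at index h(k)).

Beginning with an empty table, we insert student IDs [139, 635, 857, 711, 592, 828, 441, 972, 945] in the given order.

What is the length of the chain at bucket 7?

1

139 → bucket 9
635 → bucket 11
857 → bucket 12
711 → bucket 9 (collision)
592 → bucket 7
828 → bucket 9 (collision)
441 → bucket 12 (collision)
972 → bucket 10
945 → bucket 9 (collision)
Final buckets:
0: -
1: -
2: -
3: -
4: -
5: -
6: -
7: 592
8: -
9: 139 -> 711 -> 828 -> 945
10: 972
11: 635
12: 857 -> 441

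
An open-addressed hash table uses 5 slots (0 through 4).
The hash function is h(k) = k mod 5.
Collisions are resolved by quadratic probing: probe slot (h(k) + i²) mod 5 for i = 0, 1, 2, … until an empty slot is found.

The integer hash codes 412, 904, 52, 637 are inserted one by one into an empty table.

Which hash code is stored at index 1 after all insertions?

412: h=2 → slot 2
904: h=4 → slot 4
52: h=2, probe 2,3 → slot 3
637: h=2, probe 2,3,1 → slot 1
Table: [_, 637, 412, 52, 904]

637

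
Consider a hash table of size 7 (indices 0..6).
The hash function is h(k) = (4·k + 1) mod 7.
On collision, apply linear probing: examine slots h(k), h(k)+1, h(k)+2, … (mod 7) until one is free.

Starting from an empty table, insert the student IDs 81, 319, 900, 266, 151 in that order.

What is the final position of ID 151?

Insert 81: h=3, slot 3 empty => index 3.
Insert 319: h=3, slot 3 occupied => index 4.
Insert 900: h=3, slots 3,4 occupied => index 5.
Insert 266: h=1, slot 1 empty => index 1.
Insert 151: h=3, slots 3,4,5 occupied => index 6.
Table: [-, 266, -, 81, 319, 900, 151]

6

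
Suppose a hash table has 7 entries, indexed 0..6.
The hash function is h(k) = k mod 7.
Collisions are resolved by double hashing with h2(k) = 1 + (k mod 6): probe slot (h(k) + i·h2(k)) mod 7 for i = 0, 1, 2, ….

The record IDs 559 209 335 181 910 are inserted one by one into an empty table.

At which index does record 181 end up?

559: h=6 => slot 6
209: h=6, h2=6, probe 6,5 => slot 5
335: h=6, h2=6, probe 6,5,4 => slot 4
181: h=6, h2=2, probe 6,1 => slot 1
910: h=0 => slot 0
Table: [910, 181, -, -, 335, 209, 559]

1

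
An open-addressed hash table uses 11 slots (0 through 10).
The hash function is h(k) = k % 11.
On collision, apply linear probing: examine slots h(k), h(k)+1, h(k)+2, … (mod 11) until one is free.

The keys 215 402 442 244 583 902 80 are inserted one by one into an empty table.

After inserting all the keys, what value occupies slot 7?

215 hashes to 6; slot 6 is free → place at 6.
402 hashes to 6; 6 taken → place at 7.
442 hashes to 2; slot 2 is free → place at 2.
244 hashes to 2; 2 taken → place at 3.
583 hashes to 0; slot 0 is free → place at 0.
902 hashes to 0; 0 taken → place at 1.
80 hashes to 3; 3 taken → place at 4.
Table: [583, 902, 442, 244, 80, _, 215, 402, _, _, _]

402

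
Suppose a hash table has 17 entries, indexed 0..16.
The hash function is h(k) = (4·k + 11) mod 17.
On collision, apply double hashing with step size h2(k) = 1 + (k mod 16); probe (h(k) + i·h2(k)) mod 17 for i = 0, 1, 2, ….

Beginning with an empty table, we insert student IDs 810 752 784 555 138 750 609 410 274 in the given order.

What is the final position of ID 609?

810 hashes to 4; slot 4 is free => place at 4.
752 hashes to 10; slot 10 is free => place at 10.
784 hashes to 2; slot 2 is free => place at 2.
555 hashes to 4, h2=12; 4 taken => place at 16.
138 hashes to 2, h2=11; 2 taken => place at 13.
750 hashes to 2, h2=15; 2 taken => place at 0.
609 hashes to 16, h2=2; 16 taken => place at 1.
410 hashes to 2, h2=11; 2,13 taken => place at 7.
274 hashes to 2, h2=3; 2 taken => place at 5.
Table: [750, 609, 784, _, 810, 274, _, 410, _, _, 752, _, _, 138, _, _, 555]

1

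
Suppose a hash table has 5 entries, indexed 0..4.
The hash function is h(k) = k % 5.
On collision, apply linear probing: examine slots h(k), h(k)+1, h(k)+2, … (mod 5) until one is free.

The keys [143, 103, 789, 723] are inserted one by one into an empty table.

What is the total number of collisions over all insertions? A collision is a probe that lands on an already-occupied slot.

5

Insert 143: h=3, slot 3 empty => index 3.
Insert 103: h=3, slot 3 occupied => index 4.
Insert 789: h=4, slot 4 occupied => index 0.
Insert 723: h=3, slots 3,4,0 occupied => index 1.
Table: [789, 723, ., 143, 103]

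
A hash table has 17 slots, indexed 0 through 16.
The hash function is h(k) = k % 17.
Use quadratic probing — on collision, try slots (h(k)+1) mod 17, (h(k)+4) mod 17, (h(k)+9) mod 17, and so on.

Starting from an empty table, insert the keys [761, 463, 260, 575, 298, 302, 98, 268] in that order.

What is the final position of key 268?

761 hashes to 13; slot 13 is free -> place at 13.
463 hashes to 4; slot 4 is free -> place at 4.
260 hashes to 5; slot 5 is free -> place at 5.
575 hashes to 14; slot 14 is free -> place at 14.
298 hashes to 9; slot 9 is free -> place at 9.
302 hashes to 13; 13,14 taken -> place at 0.
98 hashes to 13; 13,14,0,5 taken -> place at 12.
268 hashes to 13; 13,14,0,5,12,4 taken -> place at 15.
Table: [302, ∅, ∅, ∅, 463, 260, ∅, ∅, ∅, 298, ∅, ∅, 98, 761, 575, 268, ∅]

15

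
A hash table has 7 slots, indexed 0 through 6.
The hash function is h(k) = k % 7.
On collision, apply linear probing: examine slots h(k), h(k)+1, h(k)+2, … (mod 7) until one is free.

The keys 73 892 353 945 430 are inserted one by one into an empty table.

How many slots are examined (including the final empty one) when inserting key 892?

2

73 hashes to 3; slot 3 is free -> place at 3.
892 hashes to 3; 3 taken -> place at 4.
353 hashes to 3; 3,4 taken -> place at 5.
945 hashes to 0; slot 0 is free -> place at 0.
430 hashes to 3; 3,4,5 taken -> place at 6.
Table: [945, ., ., 73, 892, 353, 430]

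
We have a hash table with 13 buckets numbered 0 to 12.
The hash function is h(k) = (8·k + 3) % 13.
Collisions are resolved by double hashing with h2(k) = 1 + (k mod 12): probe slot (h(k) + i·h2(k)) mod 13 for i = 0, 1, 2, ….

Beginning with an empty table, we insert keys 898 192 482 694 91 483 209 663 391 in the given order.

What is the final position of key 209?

10

898 hashes to 11; slot 11 is free -> place at 11.
192 hashes to 5; slot 5 is free -> place at 5.
482 hashes to 11, h2=3; 11 taken -> place at 1.
694 hashes to 4; slot 4 is free -> place at 4.
91 hashes to 3; slot 3 is free -> place at 3.
483 hashes to 6; slot 6 is free -> place at 6.
209 hashes to 11, h2=6; 11,4 taken -> place at 10.
663 hashes to 3, h2=4; 3 taken -> place at 7.
391 hashes to 11, h2=8; 11,6,1 taken -> place at 9.
Table: [., 482, ., 91, 694, 192, 483, 663, ., 391, 209, 898, .]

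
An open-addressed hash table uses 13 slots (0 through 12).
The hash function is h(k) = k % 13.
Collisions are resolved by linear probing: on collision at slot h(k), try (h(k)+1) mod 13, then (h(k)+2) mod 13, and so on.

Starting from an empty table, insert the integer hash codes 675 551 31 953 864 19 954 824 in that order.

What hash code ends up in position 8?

Insert 675: h=12, slot 12 empty => index 12.
Insert 551: h=5, slot 5 empty => index 5.
Insert 31: h=5, slot 5 occupied => index 6.
Insert 953: h=4, slot 4 empty => index 4.
Insert 864: h=6, slot 6 occupied => index 7.
Insert 19: h=6, slots 6,7 occupied => index 8.
Insert 954: h=5, slots 5,6,7,8 occupied => index 9.
Insert 824: h=5, slots 5,6,7,8,9 occupied => index 10.
Table: [∅, ∅, ∅, ∅, 953, 551, 31, 864, 19, 954, 824, ∅, 675]

19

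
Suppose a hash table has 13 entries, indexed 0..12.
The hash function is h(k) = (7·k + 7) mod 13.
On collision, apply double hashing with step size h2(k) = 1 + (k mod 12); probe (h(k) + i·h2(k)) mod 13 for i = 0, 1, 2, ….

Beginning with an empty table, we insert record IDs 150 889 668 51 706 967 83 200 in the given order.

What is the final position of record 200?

150: h=4 -> slot 4
889: h=3 -> slot 3
668: h=3, h2=9, probe 3,12 -> slot 12
51: h=0 -> slot 0
706: h=9 -> slot 9
967: h=3, h2=8, probe 3,11 -> slot 11
83: h=3, h2=12, probe 3,2 -> slot 2
200: h=3, h2=9, probe 3,12,8 -> slot 8
Table: [51, ., 83, 889, 150, ., ., ., 200, 706, ., 967, 668]

8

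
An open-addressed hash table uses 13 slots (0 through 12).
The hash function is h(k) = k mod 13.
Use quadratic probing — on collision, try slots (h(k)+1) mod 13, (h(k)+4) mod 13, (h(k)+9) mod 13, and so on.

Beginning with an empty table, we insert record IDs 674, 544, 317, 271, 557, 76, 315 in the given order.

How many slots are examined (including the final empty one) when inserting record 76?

674: h=11 => slot 11
544: h=11, probe 11,12 => slot 12
317: h=5 => slot 5
271: h=11, probe 11,12,2 => slot 2
557: h=11, probe 11,12,2,7 => slot 7
76: h=11, probe 11,12,2,7,1 => slot 1
315: h=3 => slot 3
Table: [—, 76, 271, 315, —, 317, —, 557, —, —, —, 674, 544]

5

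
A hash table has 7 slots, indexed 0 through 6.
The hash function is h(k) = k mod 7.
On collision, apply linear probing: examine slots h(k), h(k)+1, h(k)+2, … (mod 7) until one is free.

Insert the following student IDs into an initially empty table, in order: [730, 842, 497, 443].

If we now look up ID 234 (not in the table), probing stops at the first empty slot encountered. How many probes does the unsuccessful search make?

730: h=2 => slot 2
842: h=2, probe 2,3 => slot 3
497: h=0 => slot 0
443: h=2, probe 2,3,4 => slot 4
Table: [497, ∅, 730, 842, 443, ∅, ∅]
Lookup 234: h=3, probe 3,4,5 → slot 5 empty, not found.

3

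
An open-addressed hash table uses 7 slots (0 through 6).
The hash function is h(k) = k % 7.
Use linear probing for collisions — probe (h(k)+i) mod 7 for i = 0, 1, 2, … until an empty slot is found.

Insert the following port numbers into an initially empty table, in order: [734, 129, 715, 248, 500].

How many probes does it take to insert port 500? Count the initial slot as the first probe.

734 hashes to 6; slot 6 is free → place at 6.
129 hashes to 3; slot 3 is free → place at 3.
715 hashes to 1; slot 1 is free → place at 1.
248 hashes to 3; 3 taken → place at 4.
500 hashes to 3; 3,4 taken → place at 5.
Table: [_, 715, _, 129, 248, 500, 734]

3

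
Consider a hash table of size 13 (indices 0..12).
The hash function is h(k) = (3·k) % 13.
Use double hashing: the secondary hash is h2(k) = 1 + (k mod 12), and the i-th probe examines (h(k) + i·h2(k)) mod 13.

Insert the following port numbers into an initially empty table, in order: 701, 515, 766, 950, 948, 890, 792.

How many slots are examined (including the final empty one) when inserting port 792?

Insert 701: h=10, slot 10 empty => index 10.
Insert 515: h=11, slot 11 empty => index 11.
Insert 766: h=10, h2=11, slot 10 occupied => index 8.
Insert 950: h=3, slot 3 empty => index 3.
Insert 948: h=10, h2=1, slots 10,11 occupied => index 12.
Insert 890: h=5, slot 5 empty => index 5.
Insert 792: h=10, h2=1, slots 10,11,12 occupied => index 0.
Table: [792, ., ., 950, ., 890, ., ., 766, ., 701, 515, 948]

4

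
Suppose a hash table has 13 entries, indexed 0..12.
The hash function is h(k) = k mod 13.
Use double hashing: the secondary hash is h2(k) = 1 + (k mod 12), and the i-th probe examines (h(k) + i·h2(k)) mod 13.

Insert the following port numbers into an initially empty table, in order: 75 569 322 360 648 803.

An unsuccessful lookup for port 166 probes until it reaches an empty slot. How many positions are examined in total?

3

75 hashes to 10; slot 10 is free → place at 10.
569 hashes to 10, h2=6; 10 taken → place at 3.
322 hashes to 10, h2=11; 10 taken → place at 8.
360 hashes to 9; slot 9 is free → place at 9.
648 hashes to 11; slot 11 is free → place at 11.
803 hashes to 10, h2=12; 10,9,8 taken → place at 7.
Table: [_, _, _, 569, _, _, _, 803, 322, 360, 75, 648, _]
Lookup 166: h=10, h2=11, probe 10,8,6 → slot 6 empty, not found.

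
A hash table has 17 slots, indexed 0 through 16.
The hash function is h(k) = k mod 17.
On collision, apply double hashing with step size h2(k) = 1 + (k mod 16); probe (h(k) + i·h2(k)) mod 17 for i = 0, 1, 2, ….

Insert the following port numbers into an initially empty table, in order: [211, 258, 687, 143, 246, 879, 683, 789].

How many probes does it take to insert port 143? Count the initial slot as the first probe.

3

211: h=7 → slot 7
258: h=3 → slot 3
687: h=7, h2=16, probe 7,6 → slot 6
143: h=7, h2=16, probe 7,6,5 → slot 5
246: h=8 → slot 8
879: h=12 → slot 12
683: h=3, h2=12, probe 3,15 → slot 15
789: h=7, h2=6, probe 7,13 → slot 13
Table: [∅, ∅, ∅, 258, ∅, 143, 687, 211, 246, ∅, ∅, ∅, 879, 789, ∅, 683, ∅]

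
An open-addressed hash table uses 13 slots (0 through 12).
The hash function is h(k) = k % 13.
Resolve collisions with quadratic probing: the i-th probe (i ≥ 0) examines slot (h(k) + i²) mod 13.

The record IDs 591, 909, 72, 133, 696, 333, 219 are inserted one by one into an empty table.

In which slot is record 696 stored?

591: h=6 -> slot 6
909: h=12 -> slot 12
72: h=7 -> slot 7
133: h=3 -> slot 3
696: h=7, probe 7,8 -> slot 8
333: h=8, probe 8,9 -> slot 9
219: h=11 -> slot 11
Table: [∅, ∅, ∅, 133, ∅, ∅, 591, 72, 696, 333, ∅, 219, 909]

8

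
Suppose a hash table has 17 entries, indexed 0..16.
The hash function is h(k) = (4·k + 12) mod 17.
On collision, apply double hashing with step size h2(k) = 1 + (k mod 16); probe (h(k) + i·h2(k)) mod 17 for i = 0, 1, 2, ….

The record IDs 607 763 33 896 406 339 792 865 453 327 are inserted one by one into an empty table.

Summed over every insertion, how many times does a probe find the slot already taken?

Insert 607: h=9, slot 9 empty => index 9.
Insert 763: h=4, slot 4 empty => index 4.
Insert 33: h=8, slot 8 empty => index 8.
Insert 896: h=9, h2=1, slot 9 occupied => index 10.
Insert 406: h=4, h2=7, slot 4 occupied => index 11.
Insert 339: h=8, h2=4, slot 8 occupied => index 12.
Insert 792: h=1, slot 1 empty => index 1.
Insert 865: h=4, h2=2, slot 4 occupied => index 6.
Insert 453: h=5, slot 5 empty => index 5.
Insert 327: h=11, h2=8, slot 11 occupied => index 2.
Table: [—, 792, 327, —, 763, 453, 865, —, 33, 607, 896, 406, 339, —, —, —, —]

5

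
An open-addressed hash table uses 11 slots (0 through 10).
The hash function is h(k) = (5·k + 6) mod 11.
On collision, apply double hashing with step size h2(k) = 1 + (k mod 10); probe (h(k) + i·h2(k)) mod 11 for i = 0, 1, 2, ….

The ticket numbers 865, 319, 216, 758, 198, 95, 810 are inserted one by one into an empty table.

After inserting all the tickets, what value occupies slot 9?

865: h=8 → slot 8
319: h=6 → slot 6
216: h=8, h2=7, probe 8,4 → slot 4
758: h=1 → slot 1
198: h=6, h2=9, probe 6,4,2 → slot 2
95: h=8, h2=6, probe 8,3 → slot 3
810: h=8, h2=1, probe 8,9 → slot 9
Table: [∅, 758, 198, 95, 216, ∅, 319, ∅, 865, 810, ∅]

810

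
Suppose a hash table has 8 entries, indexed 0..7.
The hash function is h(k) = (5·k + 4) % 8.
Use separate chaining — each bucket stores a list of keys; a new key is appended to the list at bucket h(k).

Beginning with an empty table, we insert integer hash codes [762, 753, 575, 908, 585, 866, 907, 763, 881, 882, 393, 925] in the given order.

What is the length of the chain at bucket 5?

762 → bucket 6
753 → bucket 1
575 → bucket 7
908 → bucket 0
585 → bucket 1 (collision)
866 → bucket 6 (collision)
907 → bucket 3
763 → bucket 3 (collision)
881 → bucket 1 (collision)
882 → bucket 6 (collision)
393 → bucket 1 (collision)
925 → bucket 5
Final buckets:
0: 908
1: 753 -> 585 -> 881 -> 393
2: ∅
3: 907 -> 763
4: ∅
5: 925
6: 762 -> 866 -> 882
7: 575

1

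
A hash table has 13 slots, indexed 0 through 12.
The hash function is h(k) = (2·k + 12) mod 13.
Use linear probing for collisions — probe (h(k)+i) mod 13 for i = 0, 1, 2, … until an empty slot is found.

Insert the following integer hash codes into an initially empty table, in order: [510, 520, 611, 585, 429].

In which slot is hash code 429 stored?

510: h=5 => slot 5
520: h=12 => slot 12
611: h=12, probe 12,0 => slot 0
585: h=12, probe 12,0,1 => slot 1
429: h=12, probe 12,0,1,2 => slot 2
Table: [611, 585, 429, ., ., 510, ., ., ., ., ., ., 520]

2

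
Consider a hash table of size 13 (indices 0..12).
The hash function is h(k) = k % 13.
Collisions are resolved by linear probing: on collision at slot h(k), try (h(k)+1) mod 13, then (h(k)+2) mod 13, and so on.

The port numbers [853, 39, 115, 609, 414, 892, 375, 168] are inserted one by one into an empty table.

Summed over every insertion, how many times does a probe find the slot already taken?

Insert 853: h=8, slot 8 empty => index 8.
Insert 39: h=0, slot 0 empty => index 0.
Insert 115: h=11, slot 11 empty => index 11.
Insert 609: h=11, slot 11 occupied => index 12.
Insert 414: h=11, slots 11,12,0 occupied => index 1.
Insert 892: h=8, slot 8 occupied => index 9.
Insert 375: h=11, slots 11,12,0,1 occupied => index 2.
Insert 168: h=12, slots 12,0,1,2 occupied => index 3.
Table: [39, 414, 375, 168, -, -, -, -, 853, 892, -, 115, 609]

13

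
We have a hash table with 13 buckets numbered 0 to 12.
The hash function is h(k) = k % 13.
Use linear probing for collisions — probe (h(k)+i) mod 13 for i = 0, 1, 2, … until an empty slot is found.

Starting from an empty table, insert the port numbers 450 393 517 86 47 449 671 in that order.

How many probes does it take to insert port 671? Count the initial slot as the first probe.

450 hashes to 8; slot 8 is free → place at 8.
393 hashes to 3; slot 3 is free → place at 3.
517 hashes to 10; slot 10 is free → place at 10.
86 hashes to 8; 8 taken → place at 9.
47 hashes to 8; 8,9,10 taken → place at 11.
449 hashes to 7; slot 7 is free → place at 7.
671 hashes to 8; 8,9,10,11 taken → place at 12.
Table: [∅, ∅, ∅, 393, ∅, ∅, ∅, 449, 450, 86, 517, 47, 671]

5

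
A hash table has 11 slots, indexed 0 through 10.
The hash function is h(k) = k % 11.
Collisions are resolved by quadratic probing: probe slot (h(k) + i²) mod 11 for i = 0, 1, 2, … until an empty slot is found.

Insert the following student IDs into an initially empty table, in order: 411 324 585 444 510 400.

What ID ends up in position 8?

411: h=4 -> slot 4
324: h=5 -> slot 5
585: h=2 -> slot 2
444: h=4, probe 4,5,8 -> slot 8
510: h=4, probe 4,5,8,2,9 -> slot 9
400: h=4, probe 4,5,8,2,9,7 -> slot 7
Table: [., ., 585, ., 411, 324, ., 400, 444, 510, .]

444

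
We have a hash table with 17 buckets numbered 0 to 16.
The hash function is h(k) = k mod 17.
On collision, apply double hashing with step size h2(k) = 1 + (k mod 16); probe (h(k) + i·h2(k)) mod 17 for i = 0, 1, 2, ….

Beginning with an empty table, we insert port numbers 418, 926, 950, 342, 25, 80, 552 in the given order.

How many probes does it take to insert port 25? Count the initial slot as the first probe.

Insert 418: h=10, slot 10 empty => index 10.
Insert 926: h=8, slot 8 empty => index 8.
Insert 950: h=15, slot 15 empty => index 15.
Insert 342: h=2, slot 2 empty => index 2.
Insert 25: h=8, h2=10, slot 8 occupied => index 1.
Insert 80: h=12, slot 12 empty => index 12.
Insert 552: h=8, h2=9, slot 8 occupied => index 0.
Table: [552, 25, 342, -, -, -, -, -, 926, -, 418, -, 80, -, -, 950, -]

2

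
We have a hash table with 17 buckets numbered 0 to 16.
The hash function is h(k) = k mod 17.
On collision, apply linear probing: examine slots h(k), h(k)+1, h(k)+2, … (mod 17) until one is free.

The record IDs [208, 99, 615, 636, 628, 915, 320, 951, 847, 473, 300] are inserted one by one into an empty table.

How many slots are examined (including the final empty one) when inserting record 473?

Insert 208: h=4, slot 4 empty → index 4.
Insert 99: h=14, slot 14 empty → index 14.
Insert 615: h=3, slot 3 empty → index 3.
Insert 636: h=7, slot 7 empty → index 7.
Insert 628: h=16, slot 16 empty → index 16.
Insert 915: h=14, slot 14 occupied → index 15.
Insert 320: h=14, slots 14,15,16 occupied → index 0.
Insert 951: h=16, slots 16,0 occupied → index 1.
Insert 847: h=14, slots 14,15,16,0,1 occupied → index 2.
Insert 473: h=14, slots 14,15,16,0,1,2,3,4 occupied → index 5.
Insert 300: h=11, slot 11 empty → index 11.
Table: [320, 951, 847, 615, 208, 473, —, 636, —, —, —, 300, —, —, 99, 915, 628]

9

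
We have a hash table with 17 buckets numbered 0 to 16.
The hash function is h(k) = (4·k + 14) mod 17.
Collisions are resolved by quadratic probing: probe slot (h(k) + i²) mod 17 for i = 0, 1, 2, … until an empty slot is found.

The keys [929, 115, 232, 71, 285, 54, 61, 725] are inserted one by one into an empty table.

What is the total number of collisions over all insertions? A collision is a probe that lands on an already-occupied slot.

929 hashes to 7; slot 7 is free → place at 7.
115 hashes to 15; slot 15 is free → place at 15.
232 hashes to 7; 7 taken → place at 8.
71 hashes to 9; slot 9 is free → place at 9.
285 hashes to 15; 15 taken → place at 16.
54 hashes to 9; 9 taken → place at 10.
61 hashes to 3; slot 3 is free → place at 3.
725 hashes to 7; 7,8 taken → place at 11.
Table: [_, _, _, 61, _, _, _, 929, 232, 71, 54, 725, _, _, _, 115, 285]

5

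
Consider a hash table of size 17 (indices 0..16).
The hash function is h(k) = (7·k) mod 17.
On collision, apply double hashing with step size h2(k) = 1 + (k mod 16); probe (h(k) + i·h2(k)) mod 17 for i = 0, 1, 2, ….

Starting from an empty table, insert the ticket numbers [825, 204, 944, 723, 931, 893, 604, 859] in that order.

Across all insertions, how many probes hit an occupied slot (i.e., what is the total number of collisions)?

5

825: h=12 → slot 12
204: h=0 → slot 0
944: h=12, h2=1, probe 12,13 → slot 13
723: h=12, h2=4, probe 12,16 → slot 16
931: h=6 → slot 6
893: h=12, h2=14, probe 12,9 → slot 9
604: h=12, h2=13, probe 12,8 → slot 8
859: h=12, h2=12, probe 12,7 → slot 7
Table: [204, ., ., ., ., ., 931, 859, 604, 893, ., ., 825, 944, ., ., 723]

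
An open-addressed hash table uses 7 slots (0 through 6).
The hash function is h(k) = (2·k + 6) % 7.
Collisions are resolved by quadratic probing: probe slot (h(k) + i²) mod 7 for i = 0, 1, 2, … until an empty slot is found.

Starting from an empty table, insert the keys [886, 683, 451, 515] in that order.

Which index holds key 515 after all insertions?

886: h=0 → slot 0
683: h=0, probe 0,1 → slot 1
451: h=5 → slot 5
515: h=0, probe 0,1,4 → slot 4
Table: [886, 683, ., ., 515, 451, .]

4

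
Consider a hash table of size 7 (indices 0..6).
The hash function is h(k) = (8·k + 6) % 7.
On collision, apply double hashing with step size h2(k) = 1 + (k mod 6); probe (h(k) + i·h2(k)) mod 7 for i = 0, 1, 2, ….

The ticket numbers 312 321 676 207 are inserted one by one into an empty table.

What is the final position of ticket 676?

Insert 312: h=3, slot 3 empty => index 3.
Insert 321: h=5, slot 5 empty => index 5.
Insert 676: h=3, h2=5, slot 3 occupied => index 1.
Insert 207: h=3, h2=4, slot 3 occupied => index 0.
Table: [207, 676, ∅, 312, ∅, 321, ∅]

1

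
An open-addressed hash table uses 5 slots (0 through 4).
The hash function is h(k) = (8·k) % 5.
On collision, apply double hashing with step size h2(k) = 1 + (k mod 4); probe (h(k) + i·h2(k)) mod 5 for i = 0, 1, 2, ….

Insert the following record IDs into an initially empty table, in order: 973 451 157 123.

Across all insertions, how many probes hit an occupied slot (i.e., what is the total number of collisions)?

973: h=4 -> slot 4
451: h=3 -> slot 3
157: h=1 -> slot 1
123: h=4, h2=4, probe 4,3,2 -> slot 2
Table: [_, 157, 123, 451, 973]

2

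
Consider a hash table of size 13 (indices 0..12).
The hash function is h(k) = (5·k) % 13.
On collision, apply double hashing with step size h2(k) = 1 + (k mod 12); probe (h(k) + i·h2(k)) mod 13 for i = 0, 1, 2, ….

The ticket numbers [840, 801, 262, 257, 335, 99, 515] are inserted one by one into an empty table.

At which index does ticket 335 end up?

Insert 840: h=1, slot 1 empty => index 1.
Insert 801: h=1, h2=10, slot 1 occupied => index 11.
Insert 262: h=10, slot 10 empty => index 10.
Insert 257: h=11, h2=6, slot 11 occupied => index 4.
Insert 335: h=11, h2=12, slots 11,10 occupied => index 9.
Insert 99: h=1, h2=4, slot 1 occupied => index 5.
Insert 515: h=1, h2=12, slot 1 occupied => index 0.
Table: [515, 840, -, -, 257, 99, -, -, -, 335, 262, 801, -]

9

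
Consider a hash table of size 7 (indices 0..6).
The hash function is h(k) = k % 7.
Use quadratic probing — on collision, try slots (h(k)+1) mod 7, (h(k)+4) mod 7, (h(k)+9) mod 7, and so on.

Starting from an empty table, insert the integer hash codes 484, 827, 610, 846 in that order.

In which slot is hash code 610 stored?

484 hashes to 1; slot 1 is free -> place at 1.
827 hashes to 1; 1 taken -> place at 2.
610 hashes to 1; 1,2 taken -> place at 5.
846 hashes to 6; slot 6 is free -> place at 6.
Table: [., 484, 827, ., ., 610, 846]

5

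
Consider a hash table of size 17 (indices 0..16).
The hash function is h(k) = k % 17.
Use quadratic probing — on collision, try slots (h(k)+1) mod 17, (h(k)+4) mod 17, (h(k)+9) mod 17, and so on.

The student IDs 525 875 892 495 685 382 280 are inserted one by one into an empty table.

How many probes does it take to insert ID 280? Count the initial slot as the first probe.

4

Insert 525: h=15, slot 15 empty => index 15.
Insert 875: h=8, slot 8 empty => index 8.
Insert 892: h=8, slot 8 occupied => index 9.
Insert 495: h=2, slot 2 empty => index 2.
Insert 685: h=5, slot 5 empty => index 5.
Insert 382: h=8, slots 8,9 occupied => index 12.
Insert 280: h=8, slots 8,9,12 occupied => index 0.
Table: [280, ., 495, ., ., 685, ., ., 875, 892, ., ., 382, ., ., 525, .]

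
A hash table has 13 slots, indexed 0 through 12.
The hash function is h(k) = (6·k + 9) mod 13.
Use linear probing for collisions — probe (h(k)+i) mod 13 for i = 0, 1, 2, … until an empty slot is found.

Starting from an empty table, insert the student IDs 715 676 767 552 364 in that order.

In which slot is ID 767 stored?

715: h=9 → slot 9
676: h=9, probe 9,10 → slot 10
767: h=9, probe 9,10,11 → slot 11
552: h=6 → slot 6
364: h=9, probe 9,10,11,12 → slot 12
Table: [—, —, —, —, —, —, 552, —, —, 715, 676, 767, 364]

11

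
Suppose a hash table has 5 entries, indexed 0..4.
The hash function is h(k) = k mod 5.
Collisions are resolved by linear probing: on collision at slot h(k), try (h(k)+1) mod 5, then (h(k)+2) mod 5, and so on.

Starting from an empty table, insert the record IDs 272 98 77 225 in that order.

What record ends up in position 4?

272: h=2 → slot 2
98: h=3 → slot 3
77: h=2, probe 2,3,4 → slot 4
225: h=0 → slot 0
Table: [225, ∅, 272, 98, 77]

77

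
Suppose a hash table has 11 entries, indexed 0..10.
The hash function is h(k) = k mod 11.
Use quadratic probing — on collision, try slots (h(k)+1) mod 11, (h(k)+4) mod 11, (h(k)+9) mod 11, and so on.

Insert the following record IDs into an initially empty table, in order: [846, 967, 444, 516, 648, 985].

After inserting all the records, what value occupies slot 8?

846 hashes to 10; slot 10 is free → place at 10.
967 hashes to 10; 10 taken → place at 0.
444 hashes to 4; slot 4 is free → place at 4.
516 hashes to 10; 10,0 taken → place at 3.
648 hashes to 10; 10,0,3 taken → place at 8.
985 hashes to 6; slot 6 is free → place at 6.
Table: [967, _, _, 516, 444, _, 985, _, 648, _, 846]

648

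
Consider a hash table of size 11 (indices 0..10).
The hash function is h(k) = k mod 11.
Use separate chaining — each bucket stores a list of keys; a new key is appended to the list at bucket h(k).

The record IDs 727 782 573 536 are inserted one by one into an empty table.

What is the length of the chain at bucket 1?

727 -> bucket 1
782 -> bucket 1 (collision)
573 -> bucket 1 (collision)
536 -> bucket 8
Final buckets:
0: -
1: 727 -> 782 -> 573
2: -
3: -
4: -
5: -
6: -
7: -
8: 536
9: -
10: -

3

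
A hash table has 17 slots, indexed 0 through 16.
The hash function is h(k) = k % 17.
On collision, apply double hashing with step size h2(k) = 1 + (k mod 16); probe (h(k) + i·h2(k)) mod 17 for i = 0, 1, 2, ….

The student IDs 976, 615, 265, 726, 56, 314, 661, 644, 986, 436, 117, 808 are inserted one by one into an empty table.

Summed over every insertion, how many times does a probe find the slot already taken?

4

Insert 976: h=7, slot 7 empty => index 7.
Insert 615: h=3, slot 3 empty => index 3.
Insert 265: h=10, slot 10 empty => index 10.
Insert 726: h=12, slot 12 empty => index 12.
Insert 56: h=5, slot 5 empty => index 5.
Insert 314: h=8, slot 8 empty => index 8.
Insert 661: h=15, slot 15 empty => index 15.
Insert 644: h=15, h2=5, slots 15,3,8 occupied => index 13.
Insert 986: h=0, slot 0 empty => index 0.
Insert 436: h=11, slot 11 empty => index 11.
Insert 117: h=15, h2=6, slot 15 occupied => index 4.
Insert 808: h=9, slot 9 empty => index 9.
Table: [986, _, _, 615, 117, 56, _, 976, 314, 808, 265, 436, 726, 644, _, 661, _]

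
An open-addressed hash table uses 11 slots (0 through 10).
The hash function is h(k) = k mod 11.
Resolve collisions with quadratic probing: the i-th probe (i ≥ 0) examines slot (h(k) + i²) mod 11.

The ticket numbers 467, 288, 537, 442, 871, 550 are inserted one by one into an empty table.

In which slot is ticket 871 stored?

467: h=5 -> slot 5
288: h=2 -> slot 2
537: h=9 -> slot 9
442: h=2, probe 2,3 -> slot 3
871: h=2, probe 2,3,6 -> slot 6
550: h=0 -> slot 0
Table: [550, -, 288, 442, -, 467, 871, -, -, 537, -]

6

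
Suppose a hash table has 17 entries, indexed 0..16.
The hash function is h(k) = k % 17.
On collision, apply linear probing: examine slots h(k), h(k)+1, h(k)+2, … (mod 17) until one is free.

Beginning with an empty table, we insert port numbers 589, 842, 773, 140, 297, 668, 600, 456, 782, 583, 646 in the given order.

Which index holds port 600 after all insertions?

Insert 589: h=11, slot 11 empty => index 11.
Insert 842: h=9, slot 9 empty => index 9.
Insert 773: h=8, slot 8 empty => index 8.
Insert 140: h=4, slot 4 empty => index 4.
Insert 297: h=8, slots 8,9 occupied => index 10.
Insert 668: h=5, slot 5 empty => index 5.
Insert 600: h=5, slot 5 occupied => index 6.
Insert 456: h=14, slot 14 empty => index 14.
Insert 782: h=0, slot 0 empty => index 0.
Insert 583: h=5, slots 5,6 occupied => index 7.
Insert 646: h=0, slot 0 occupied => index 1.
Table: [782, 646, —, —, 140, 668, 600, 583, 773, 842, 297, 589, —, —, 456, —, —]

6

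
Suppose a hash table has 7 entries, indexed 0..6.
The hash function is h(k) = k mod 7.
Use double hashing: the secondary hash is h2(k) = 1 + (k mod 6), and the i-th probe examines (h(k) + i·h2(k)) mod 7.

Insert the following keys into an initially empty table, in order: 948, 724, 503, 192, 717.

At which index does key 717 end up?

948 hashes to 3; slot 3 is free -> place at 3.
724 hashes to 3, h2=5; 3 taken -> place at 1.
503 hashes to 6; slot 6 is free -> place at 6.
192 hashes to 3, h2=1; 3 taken -> place at 4.
717 hashes to 3, h2=4; 3 taken -> place at 0.
Table: [717, 724, ∅, 948, 192, ∅, 503]

0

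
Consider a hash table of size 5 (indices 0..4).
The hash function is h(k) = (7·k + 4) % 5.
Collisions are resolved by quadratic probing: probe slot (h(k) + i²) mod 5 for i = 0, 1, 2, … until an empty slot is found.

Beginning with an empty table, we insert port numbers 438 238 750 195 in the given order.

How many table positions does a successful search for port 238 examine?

2

438: h=0 => slot 0
238: h=0, probe 0,1 => slot 1
750: h=4 => slot 4
195: h=4, probe 4,0,3 => slot 3
Table: [438, 238, —, 195, 750]
Lookup 238: h=0, probe 0,1 → found at 1.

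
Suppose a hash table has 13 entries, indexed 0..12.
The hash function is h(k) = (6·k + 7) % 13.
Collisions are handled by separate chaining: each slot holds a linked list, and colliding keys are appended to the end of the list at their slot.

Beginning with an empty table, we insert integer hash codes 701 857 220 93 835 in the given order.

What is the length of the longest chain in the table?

701 → bucket 1
857 → bucket 1 (collision)
220 → bucket 1 (collision)
93 → bucket 6
835 → bucket 12
Final buckets:
0: .
1: 701 -> 857 -> 220
2: .
3: .
4: .
5: .
6: 93
7: .
8: .
9: .
10: .
11: .
12: 835

3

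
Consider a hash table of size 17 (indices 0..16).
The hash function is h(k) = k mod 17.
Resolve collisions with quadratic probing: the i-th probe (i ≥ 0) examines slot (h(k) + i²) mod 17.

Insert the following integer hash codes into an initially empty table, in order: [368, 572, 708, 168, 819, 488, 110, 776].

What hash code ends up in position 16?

168

368 hashes to 11; slot 11 is free → place at 11.
572 hashes to 11; 11 taken → place at 12.
708 hashes to 11; 11,12 taken → place at 15.
168 hashes to 15; 15 taken → place at 16.
819 hashes to 3; slot 3 is free → place at 3.
488 hashes to 12; 12 taken → place at 13.
110 hashes to 8; slot 8 is free → place at 8.
776 hashes to 11; 11,12,15,3 taken → place at 10.
Table: [∅, ∅, ∅, 819, ∅, ∅, ∅, ∅, 110, ∅, 776, 368, 572, 488, ∅, 708, 168]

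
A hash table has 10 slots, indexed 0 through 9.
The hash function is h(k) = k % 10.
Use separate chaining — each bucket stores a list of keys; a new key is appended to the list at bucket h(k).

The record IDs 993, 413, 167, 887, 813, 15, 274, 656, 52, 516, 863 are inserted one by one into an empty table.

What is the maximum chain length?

Insert 993: h=3, bucket 3 empty → new chain.
Insert 413: h=3, bucket 3 nonempty → append to chain.
Insert 167: h=7, bucket 7 empty → new chain.
Insert 887: h=7, bucket 7 nonempty → append to chain.
Insert 813: h=3, bucket 3 nonempty → append to chain.
Insert 15: h=5, bucket 5 empty → new chain.
Insert 274: h=4, bucket 4 empty → new chain.
Insert 656: h=6, bucket 6 empty → new chain.
Insert 52: h=2, bucket 2 empty → new chain.
Insert 516: h=6, bucket 6 nonempty → append to chain.
Insert 863: h=3, bucket 3 nonempty → append to chain.
Final buckets:
0: .
1: .
2: 52
3: 993 -> 413 -> 813 -> 863
4: 274
5: 15
6: 656 -> 516
7: 167 -> 887
8: .
9: .

4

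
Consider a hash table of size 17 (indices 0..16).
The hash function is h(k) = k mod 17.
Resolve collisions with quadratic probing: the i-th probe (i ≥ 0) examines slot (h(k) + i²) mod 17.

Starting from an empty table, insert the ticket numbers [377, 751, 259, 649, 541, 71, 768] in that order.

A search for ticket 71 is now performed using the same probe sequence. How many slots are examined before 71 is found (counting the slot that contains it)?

Insert 377: h=3, slot 3 empty → index 3.
Insert 751: h=3, slot 3 occupied → index 4.
Insert 259: h=4, slot 4 occupied → index 5.
Insert 649: h=3, slots 3,4 occupied → index 7.
Insert 541: h=14, slot 14 empty → index 14.
Insert 71: h=3, slots 3,4,7 occupied → index 12.
Insert 768: h=3, slots 3,4,7,12 occupied → index 2.
Table: [—, —, 768, 377, 751, 259, —, 649, —, —, —, —, 71, —, 541, —, —]
Lookup 71: h=3, probe 3,4,7,12 → found at 12.

4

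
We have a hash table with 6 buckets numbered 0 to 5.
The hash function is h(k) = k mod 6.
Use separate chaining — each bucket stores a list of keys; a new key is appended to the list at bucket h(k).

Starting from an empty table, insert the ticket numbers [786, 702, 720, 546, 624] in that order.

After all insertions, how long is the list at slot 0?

5

786 -> bucket 0
702 -> bucket 0 (collision)
720 -> bucket 0 (collision)
546 -> bucket 0 (collision)
624 -> bucket 0 (collision)
Final buckets:
0: 786 -> 702 -> 720 -> 546 -> 624
1: ∅
2: ∅
3: ∅
4: ∅
5: ∅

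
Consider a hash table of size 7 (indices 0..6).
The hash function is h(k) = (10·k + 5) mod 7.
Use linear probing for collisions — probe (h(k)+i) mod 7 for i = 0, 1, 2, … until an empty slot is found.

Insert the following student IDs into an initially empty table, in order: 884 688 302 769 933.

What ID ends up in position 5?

Insert 884: h=4, slot 4 empty → index 4.
Insert 688: h=4, slot 4 occupied → index 5.
Insert 302: h=1, slot 1 empty → index 1.
Insert 769: h=2, slot 2 empty → index 2.
Insert 933: h=4, slots 4,5 occupied → index 6.
Table: [., 302, 769, ., 884, 688, 933]

688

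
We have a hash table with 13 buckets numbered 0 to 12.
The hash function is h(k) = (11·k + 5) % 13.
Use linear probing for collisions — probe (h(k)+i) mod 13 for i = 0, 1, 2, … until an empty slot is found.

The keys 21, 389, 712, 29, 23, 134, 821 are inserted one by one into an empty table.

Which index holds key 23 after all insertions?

21: h=2 → slot 2
389: h=7 → slot 7
712: h=11 → slot 11
29: h=12 → slot 12
23: h=11, probe 11,12,0 → slot 0
134: h=10 → slot 10
821: h=1 → slot 1
Table: [23, 821, 21, _, _, _, _, 389, _, _, 134, 712, 29]

0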